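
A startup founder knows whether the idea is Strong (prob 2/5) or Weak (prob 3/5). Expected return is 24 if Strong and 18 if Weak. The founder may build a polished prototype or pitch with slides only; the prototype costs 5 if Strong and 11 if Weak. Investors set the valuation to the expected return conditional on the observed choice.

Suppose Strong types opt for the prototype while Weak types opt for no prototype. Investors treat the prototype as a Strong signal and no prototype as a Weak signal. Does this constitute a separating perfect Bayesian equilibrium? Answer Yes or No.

Yes

Under these beliefs, the prototype earns valuation 24 and no prototype earns valuation 18.
Strong: the prototype nets 24 − 5 = 19; no prototype nets 18. Strong prefers the prototype.
Weak: the prototype nets 24 − 11 = 13; no prototype nets 18. Weak prefers no prototype.
Neither type deviates, so the separating profile is an equilibrium.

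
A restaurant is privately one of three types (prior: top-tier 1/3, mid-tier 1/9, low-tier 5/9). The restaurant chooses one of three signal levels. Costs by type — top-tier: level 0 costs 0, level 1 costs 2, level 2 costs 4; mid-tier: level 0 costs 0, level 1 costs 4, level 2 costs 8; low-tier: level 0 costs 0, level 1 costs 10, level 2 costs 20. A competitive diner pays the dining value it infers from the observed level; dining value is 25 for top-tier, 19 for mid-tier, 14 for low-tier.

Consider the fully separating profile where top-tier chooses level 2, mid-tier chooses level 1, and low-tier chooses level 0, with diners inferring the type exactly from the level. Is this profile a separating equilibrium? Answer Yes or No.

Separating price premiums: level 2 → 25, level 1 → 19, level 0 → 14.
top-tier (assigned level 2): level 0: 14 − 0 = 14; level 1: 19 − 2 = 17; level 2: 25 − 4 = 21. top-tier stays.
mid-tier (assigned level 1): level 0: 14 − 0 = 14; level 1: 19 − 4 = 15; level 2: 25 − 8 = 17. mid-tier prefers level 2.
low-tier (assigned level 0): level 0: 14 − 0 = 14; level 1: 19 − 10 = 9; level 2: 25 − 20 = 5. low-tier stays.
At least one type deviates; the separating profile fails.

No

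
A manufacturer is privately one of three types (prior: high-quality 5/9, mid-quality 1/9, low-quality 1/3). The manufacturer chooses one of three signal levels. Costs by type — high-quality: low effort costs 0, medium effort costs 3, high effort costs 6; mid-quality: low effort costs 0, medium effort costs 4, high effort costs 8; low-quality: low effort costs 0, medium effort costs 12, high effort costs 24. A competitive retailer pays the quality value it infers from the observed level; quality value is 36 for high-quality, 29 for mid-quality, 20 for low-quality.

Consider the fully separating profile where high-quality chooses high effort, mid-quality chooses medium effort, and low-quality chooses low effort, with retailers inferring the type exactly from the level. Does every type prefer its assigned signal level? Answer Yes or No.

Separating prices: high effort → 36, medium effort → 29, low effort → 20.
high-quality (assigned high effort): low effort: 20 − 0 = 20; medium effort: 29 − 3 = 26; high effort: 36 − 6 = 30. high-quality stays.
mid-quality (assigned medium effort): low effort: 20 − 0 = 20; medium effort: 29 − 4 = 25; high effort: 36 − 8 = 28. mid-quality prefers high effort.
low-quality (assigned low effort): low effort: 20 − 0 = 20; medium effort: 29 − 12 = 17; high effort: 36 − 24 = 12. low-quality stays.
At least one type deviates; the separating profile fails.

No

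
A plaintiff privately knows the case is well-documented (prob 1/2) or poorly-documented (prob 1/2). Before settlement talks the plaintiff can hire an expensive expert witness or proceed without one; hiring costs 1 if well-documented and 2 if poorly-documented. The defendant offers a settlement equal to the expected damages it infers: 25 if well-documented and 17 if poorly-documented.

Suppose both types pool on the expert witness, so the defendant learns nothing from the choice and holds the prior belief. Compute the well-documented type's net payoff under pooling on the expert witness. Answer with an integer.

20

Pooled settlement = 1/2·25 + 1/2·17 = 21.
well-documented pays cost 1 for the expert witness, so net payoff = 21 − 1 = 20.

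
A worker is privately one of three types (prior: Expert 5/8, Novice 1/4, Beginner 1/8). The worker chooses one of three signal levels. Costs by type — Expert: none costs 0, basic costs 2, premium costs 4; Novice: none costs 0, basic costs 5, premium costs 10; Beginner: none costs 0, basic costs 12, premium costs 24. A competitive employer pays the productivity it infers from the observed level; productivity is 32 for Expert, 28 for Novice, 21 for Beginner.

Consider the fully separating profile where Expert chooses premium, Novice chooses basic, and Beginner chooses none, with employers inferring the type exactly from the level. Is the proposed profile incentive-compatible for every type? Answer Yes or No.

Separating wages: premium → 32, basic → 28, none → 21.
Expert (assigned premium): none: 21 − 0 = 21; basic: 28 − 2 = 26; premium: 32 − 4 = 28. Expert stays.
Novice (assigned basic): none: 21 − 0 = 21; basic: 28 − 5 = 23; premium: 32 − 10 = 22. Novice stays.
Beginner (assigned none): none: 21 − 0 = 21; basic: 28 − 12 = 16; premium: 32 − 24 = 8. Beginner stays.
Every type prefers its assigned level; separation holds.

Yes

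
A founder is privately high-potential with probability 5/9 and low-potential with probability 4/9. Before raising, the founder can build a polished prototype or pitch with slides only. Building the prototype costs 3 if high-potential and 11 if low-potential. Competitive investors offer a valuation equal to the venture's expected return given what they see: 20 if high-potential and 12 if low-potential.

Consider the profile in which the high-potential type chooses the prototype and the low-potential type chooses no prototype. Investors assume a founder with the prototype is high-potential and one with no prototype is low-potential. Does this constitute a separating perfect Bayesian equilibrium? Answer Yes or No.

Yes

Under these beliefs, the prototype earns valuation 20 and no prototype earns valuation 12.
high-potential: the prototype nets 20 − 3 = 17; no prototype nets 12. high-potential prefers the prototype.
low-potential: the prototype nets 20 − 11 = 9; no prototype nets 12. low-potential prefers no prototype.
Neither type deviates, so the separating profile is an equilibrium.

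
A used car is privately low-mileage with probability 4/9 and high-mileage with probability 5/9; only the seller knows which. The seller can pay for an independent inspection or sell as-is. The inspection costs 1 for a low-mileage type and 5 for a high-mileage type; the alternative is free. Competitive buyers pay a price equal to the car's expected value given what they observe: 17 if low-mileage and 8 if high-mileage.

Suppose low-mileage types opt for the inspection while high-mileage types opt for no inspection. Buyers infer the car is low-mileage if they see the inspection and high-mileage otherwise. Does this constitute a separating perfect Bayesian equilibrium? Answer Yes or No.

Under these beliefs, the inspection earns price 17 and no inspection earns price 8.
low-mileage: the inspection nets 17 − 1 = 16; no inspection nets 8. low-mileage prefers the inspection.
high-mileage: the inspection nets 17 − 5 = 12; no inspection nets 8. high-mileage would deviate to the inspection.
high-mileage has a profitable deviation, so the profile is not an equilibrium.

No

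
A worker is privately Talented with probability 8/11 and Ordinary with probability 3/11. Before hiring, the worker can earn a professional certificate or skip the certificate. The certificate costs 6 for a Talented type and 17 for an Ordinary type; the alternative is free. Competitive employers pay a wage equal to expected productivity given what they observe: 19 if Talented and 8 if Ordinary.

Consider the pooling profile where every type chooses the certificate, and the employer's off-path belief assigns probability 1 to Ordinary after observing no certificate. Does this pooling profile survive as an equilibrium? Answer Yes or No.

On path, the employer holds the prior and pays 8/11·19 + 3/11·8 = 16. Off path (no certificate), believing Ordinary, it pays 8.
Talented: the certificate nets 16 − 6 = 10; no certificate nets 8. Talented stays.
Ordinary: the certificate nets 16 − 17 = -1; no certificate nets 8. Ordinary would deviate.
A type deviates, so pooling fails.

No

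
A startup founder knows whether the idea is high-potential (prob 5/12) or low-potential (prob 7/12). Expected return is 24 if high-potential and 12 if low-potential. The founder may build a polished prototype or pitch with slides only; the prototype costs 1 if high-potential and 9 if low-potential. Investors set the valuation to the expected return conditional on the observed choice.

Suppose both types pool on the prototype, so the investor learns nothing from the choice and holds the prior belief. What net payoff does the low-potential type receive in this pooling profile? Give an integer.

8

Pooled valuation = 5/12·24 + 7/12·12 = 17.
low-potential pays cost 9 for the prototype, so net payoff = 17 − 9 = 8.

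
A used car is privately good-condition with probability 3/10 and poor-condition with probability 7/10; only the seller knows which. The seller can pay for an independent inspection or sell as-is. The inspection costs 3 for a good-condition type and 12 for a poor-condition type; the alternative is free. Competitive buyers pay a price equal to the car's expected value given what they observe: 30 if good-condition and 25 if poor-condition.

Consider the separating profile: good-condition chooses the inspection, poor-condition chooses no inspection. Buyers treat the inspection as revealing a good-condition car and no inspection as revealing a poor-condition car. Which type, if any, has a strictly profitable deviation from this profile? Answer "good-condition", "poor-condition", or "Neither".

Neither

The inspection pays 30; no inspection pays 25.
good-condition: assigned the inspection, nets 30 − 3 = 27; deviating to no inspection nets 25.
poor-condition: assigned no inspection, nets 25; deviating to the inspection nets 30 − 12 = 18.
Both types strictly prefer their assigned action; no profitable deviation.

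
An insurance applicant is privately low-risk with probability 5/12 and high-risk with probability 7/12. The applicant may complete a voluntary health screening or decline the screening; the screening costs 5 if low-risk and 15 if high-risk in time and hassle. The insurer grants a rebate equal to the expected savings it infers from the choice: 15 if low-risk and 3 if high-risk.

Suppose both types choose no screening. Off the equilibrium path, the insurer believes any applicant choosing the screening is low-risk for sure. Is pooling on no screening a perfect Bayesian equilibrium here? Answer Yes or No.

On path, the insurer holds the prior and pays 5/12·15 + 7/12·3 = 8. Off path (the screening), believing low-risk, it pays 15.
low-risk: no screening nets 8; the screening nets 15 − 5 = 10. low-risk would deviate.
high-risk: no screening nets 8; the screening nets 15 − 15 = 0. high-risk stays.
A type deviates, so pooling fails.

No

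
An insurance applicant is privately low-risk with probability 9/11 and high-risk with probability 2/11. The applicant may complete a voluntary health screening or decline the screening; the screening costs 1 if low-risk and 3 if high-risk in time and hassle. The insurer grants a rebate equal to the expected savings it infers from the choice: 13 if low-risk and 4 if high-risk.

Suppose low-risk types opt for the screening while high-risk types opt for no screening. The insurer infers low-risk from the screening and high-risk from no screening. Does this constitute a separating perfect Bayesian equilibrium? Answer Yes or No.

Under these beliefs, the screening earns rebate 13 and no screening earns rebate 4.
low-risk: the screening nets 13 − 1 = 12; no screening nets 4. low-risk prefers the screening.
high-risk: the screening nets 13 − 3 = 10; no screening nets 4. high-risk would deviate to the screening.
high-risk has a profitable deviation, so the profile is not an equilibrium.

No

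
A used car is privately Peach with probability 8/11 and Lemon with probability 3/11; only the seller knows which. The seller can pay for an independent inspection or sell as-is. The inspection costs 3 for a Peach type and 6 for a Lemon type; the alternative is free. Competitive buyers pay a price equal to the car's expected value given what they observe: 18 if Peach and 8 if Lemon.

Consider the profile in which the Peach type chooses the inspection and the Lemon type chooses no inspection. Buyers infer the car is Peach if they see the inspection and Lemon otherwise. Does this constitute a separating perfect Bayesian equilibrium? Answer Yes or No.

Under these beliefs, the inspection earns price 18 and no inspection earns price 8.
Peach: the inspection nets 18 − 3 = 15; no inspection nets 8. Peach prefers the inspection.
Lemon: the inspection nets 18 − 6 = 12; no inspection nets 8. Lemon would deviate to the inspection.
Lemon has a profitable deviation, so the profile is not an equilibrium.

No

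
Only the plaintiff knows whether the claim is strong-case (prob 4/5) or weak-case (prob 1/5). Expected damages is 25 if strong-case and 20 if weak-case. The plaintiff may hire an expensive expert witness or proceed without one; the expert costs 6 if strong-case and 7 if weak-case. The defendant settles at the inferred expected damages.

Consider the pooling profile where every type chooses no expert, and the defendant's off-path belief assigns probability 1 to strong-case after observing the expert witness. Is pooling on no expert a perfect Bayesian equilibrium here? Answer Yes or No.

On path, the defendant holds the prior and pays 4/5·25 + 1/5·20 = 24. Off path (the expert witness), believing strong-case, it pays 25.
strong-case: no expert nets 24; the expert witness nets 25 − 6 = 19. strong-case stays.
weak-case: no expert nets 24; the expert witness nets 25 − 7 = 18. weak-case stays.
No type deviates, so pooling is sustained.

Yes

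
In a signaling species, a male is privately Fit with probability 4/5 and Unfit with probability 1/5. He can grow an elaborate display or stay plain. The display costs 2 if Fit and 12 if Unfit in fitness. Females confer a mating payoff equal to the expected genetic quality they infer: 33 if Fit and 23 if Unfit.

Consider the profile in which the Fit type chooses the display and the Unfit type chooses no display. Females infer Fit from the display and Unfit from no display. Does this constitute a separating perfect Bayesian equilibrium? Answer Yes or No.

Yes

Under these beliefs, the display earns mating payoff 33 and no display earns mating payoff 23.
Fit: the display nets 33 − 2 = 31; no display nets 23. Fit prefers the display.
Unfit: the display nets 33 − 12 = 21; no display nets 23. Unfit prefers no display.
Neither type deviates, so the separating profile is an equilibrium.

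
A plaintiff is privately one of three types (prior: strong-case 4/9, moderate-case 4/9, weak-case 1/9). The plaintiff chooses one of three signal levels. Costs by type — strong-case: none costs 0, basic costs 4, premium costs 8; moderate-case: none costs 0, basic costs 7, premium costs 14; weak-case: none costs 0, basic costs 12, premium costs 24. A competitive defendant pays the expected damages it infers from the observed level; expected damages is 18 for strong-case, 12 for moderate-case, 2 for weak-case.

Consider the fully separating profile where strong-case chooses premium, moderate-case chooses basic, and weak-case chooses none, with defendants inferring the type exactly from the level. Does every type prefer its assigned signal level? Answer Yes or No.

Separating settlements: premium → 18, basic → 12, none → 2.
strong-case (assigned premium): none: 2 − 0 = 2; basic: 12 − 4 = 8; premium: 18 − 8 = 10. strong-case stays.
moderate-case (assigned basic): none: 2 − 0 = 2; basic: 12 − 7 = 5; premium: 18 − 14 = 4. moderate-case stays.
weak-case (assigned none): none: 2 − 0 = 2; basic: 12 − 12 = 0; premium: 18 − 24 = -6. weak-case stays.
Every type prefers its assigned level; separation holds.

Yes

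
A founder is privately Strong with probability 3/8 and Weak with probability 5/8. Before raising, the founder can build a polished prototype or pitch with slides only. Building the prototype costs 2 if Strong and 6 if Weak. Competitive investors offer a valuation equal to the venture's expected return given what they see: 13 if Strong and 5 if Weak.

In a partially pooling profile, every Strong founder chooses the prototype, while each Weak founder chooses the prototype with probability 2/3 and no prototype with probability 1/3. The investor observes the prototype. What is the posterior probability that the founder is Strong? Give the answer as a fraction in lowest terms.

P(the prototype) = (3/8)·1 + (5/8)·(2/3) = 19/24.
By Bayes' rule, P(Strong | the prototype) = (3/8) / (19/24) = 9/19.

9/19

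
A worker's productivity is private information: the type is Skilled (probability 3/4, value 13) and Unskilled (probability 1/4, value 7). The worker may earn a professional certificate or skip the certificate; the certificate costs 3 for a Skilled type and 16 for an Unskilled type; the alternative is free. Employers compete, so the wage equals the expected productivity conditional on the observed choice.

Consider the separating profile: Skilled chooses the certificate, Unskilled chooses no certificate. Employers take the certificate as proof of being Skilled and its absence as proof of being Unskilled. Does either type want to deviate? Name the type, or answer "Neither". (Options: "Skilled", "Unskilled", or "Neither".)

Neither

The certificate pays 13; no certificate pays 7.
Skilled: assigned the certificate, nets 13 − 3 = 10; deviating to no certificate nets 7.
Unskilled: assigned no certificate, nets 7; deviating to the certificate nets 13 − 16 = -3.
Both types strictly prefer their assigned action; no profitable deviation.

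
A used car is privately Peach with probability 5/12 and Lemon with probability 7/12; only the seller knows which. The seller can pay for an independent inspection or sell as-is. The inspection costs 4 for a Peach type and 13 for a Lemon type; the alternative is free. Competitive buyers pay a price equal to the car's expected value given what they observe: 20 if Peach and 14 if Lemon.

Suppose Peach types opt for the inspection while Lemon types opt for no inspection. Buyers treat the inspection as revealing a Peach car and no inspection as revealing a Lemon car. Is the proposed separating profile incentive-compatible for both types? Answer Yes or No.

Under these beliefs, the inspection earns price 20 and no inspection earns price 14.
Peach: the inspection nets 20 − 4 = 16; no inspection nets 14. Peach prefers the inspection.
Lemon: the inspection nets 20 − 13 = 7; no inspection nets 14. Lemon prefers no inspection.
Neither type deviates, so the separating profile is an equilibrium.

Yes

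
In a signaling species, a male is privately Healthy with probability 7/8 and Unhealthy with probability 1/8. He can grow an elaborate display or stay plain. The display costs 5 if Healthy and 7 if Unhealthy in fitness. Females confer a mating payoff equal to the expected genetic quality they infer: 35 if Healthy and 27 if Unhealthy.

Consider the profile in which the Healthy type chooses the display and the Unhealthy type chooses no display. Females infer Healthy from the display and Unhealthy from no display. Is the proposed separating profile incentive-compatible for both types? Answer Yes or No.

No

Under these beliefs, the display earns mating payoff 35 and no display earns mating payoff 27.
Healthy: the display nets 35 − 5 = 30; no display nets 27. Healthy prefers the display.
Unhealthy: the display nets 35 − 7 = 28; no display nets 27. Unhealthy would deviate to the display.
Unhealthy has a profitable deviation, so the profile is not an equilibrium.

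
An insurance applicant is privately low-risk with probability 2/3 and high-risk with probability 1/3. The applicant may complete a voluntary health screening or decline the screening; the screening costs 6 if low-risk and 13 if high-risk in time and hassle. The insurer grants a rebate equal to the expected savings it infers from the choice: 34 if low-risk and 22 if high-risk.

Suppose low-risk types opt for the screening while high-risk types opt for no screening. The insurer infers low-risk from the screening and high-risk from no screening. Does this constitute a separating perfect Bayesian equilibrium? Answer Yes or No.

Yes

Under these beliefs, the screening earns rebate 34 and no screening earns rebate 22.
low-risk: the screening nets 34 − 6 = 28; no screening nets 22. low-risk prefers the screening.
high-risk: the screening nets 34 − 13 = 21; no screening nets 22. high-risk prefers no screening.
Neither type deviates, so the separating profile is an equilibrium.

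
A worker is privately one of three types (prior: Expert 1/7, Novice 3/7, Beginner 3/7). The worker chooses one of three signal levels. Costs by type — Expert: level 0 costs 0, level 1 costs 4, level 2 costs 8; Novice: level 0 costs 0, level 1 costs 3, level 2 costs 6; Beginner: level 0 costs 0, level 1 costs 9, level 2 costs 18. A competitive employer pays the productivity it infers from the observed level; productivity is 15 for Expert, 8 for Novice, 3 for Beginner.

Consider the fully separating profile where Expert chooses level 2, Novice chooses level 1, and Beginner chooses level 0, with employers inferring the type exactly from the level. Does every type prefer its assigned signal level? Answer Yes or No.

Separating wages: level 2 → 15, level 1 → 8, level 0 → 3.
Expert (assigned level 2): level 0: 3 − 0 = 3; level 1: 8 − 4 = 4; level 2: 15 − 8 = 7. Expert stays.
Novice (assigned level 1): level 0: 3 − 0 = 3; level 1: 8 − 3 = 5; level 2: 15 − 6 = 9. Novice prefers level 2.
Beginner (assigned level 0): level 0: 3 − 0 = 3; level 1: 8 − 9 = -1; level 2: 15 − 18 = -3. Beginner stays.
At least one type deviates; the separating profile fails.

No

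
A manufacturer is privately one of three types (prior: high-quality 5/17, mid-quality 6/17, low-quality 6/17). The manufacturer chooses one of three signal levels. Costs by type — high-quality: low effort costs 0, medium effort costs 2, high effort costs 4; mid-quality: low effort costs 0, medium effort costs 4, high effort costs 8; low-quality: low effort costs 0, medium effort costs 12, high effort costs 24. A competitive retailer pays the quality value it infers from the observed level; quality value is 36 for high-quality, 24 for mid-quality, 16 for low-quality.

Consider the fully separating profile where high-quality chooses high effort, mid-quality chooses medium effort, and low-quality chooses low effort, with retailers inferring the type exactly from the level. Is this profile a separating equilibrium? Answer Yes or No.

Separating prices: high effort → 36, medium effort → 24, low effort → 16.
high-quality (assigned high effort): low effort: 16 − 0 = 16; medium effort: 24 − 2 = 22; high effort: 36 − 4 = 32. high-quality stays.
mid-quality (assigned medium effort): low effort: 16 − 0 = 16; medium effort: 24 − 4 = 20; high effort: 36 − 8 = 28. mid-quality prefers high effort.
low-quality (assigned low effort): low effort: 16 − 0 = 16; medium effort: 24 − 12 = 12; high effort: 36 − 24 = 12. low-quality stays.
At least one type deviates; the separating profile fails.

No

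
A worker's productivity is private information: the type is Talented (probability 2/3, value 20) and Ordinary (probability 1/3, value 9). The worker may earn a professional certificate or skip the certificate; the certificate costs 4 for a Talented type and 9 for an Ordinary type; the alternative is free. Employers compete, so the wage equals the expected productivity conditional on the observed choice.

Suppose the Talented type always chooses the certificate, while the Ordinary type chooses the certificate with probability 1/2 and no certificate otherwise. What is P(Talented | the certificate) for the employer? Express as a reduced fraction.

P(the certificate) = (2/3)·1 + (1/3)·(1/2) = 5/6.
By Bayes' rule, P(Talented | the certificate) = (2/3) / (5/6) = 4/5.

4/5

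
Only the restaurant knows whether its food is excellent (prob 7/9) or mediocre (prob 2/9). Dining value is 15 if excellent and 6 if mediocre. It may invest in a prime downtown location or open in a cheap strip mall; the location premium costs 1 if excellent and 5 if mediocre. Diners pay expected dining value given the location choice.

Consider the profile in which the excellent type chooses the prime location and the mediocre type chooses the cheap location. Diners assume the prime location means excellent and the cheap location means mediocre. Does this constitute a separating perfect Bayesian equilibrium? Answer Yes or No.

No

Under these beliefs, the prime location earns price premium 15 and the cheap location earns price premium 6.
excellent: the prime location nets 15 − 1 = 14; the cheap location nets 6. excellent prefers the prime location.
mediocre: the prime location nets 15 − 5 = 10; the cheap location nets 6. mediocre would deviate to the prime location.
mediocre has a profitable deviation, so the profile is not an equilibrium.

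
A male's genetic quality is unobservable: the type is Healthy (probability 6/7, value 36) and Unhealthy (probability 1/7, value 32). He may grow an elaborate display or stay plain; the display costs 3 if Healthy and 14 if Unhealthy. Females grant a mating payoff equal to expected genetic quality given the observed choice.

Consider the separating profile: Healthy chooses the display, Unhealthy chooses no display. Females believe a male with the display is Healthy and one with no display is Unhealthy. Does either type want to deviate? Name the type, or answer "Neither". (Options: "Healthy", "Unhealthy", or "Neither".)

Neither

The display pays 36; no display pays 32.
Healthy: assigned the display, nets 36 − 3 = 33; deviating to no display nets 32.
Unhealthy: assigned no display, nets 32; deviating to the display nets 36 − 14 = 22.
Both types strictly prefer their assigned action; no profitable deviation.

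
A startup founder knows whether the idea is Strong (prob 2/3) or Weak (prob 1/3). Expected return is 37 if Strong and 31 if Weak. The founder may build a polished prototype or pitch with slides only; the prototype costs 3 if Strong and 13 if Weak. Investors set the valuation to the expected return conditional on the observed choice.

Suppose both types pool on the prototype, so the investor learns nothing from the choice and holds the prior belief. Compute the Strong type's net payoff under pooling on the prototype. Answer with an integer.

Pooled valuation = 2/3·37 + 1/3·31 = 35.
Strong pays cost 3 for the prototype, so net payoff = 35 − 3 = 32.

32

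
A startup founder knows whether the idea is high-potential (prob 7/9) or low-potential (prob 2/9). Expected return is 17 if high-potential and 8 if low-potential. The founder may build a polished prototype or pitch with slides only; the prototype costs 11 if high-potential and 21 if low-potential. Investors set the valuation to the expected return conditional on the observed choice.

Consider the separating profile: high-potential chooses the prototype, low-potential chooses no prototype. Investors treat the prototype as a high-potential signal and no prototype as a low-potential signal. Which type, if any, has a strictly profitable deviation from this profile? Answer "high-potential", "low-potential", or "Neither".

The prototype pays 17; no prototype pays 8.
high-potential: assigned the prototype, nets 17 − 11 = 6; deviating to no prototype nets 8.
low-potential: assigned no prototype, nets 8; deviating to the prototype nets 17 − 21 = -4.
The high-potential type gains 2 by deviating.

high-potential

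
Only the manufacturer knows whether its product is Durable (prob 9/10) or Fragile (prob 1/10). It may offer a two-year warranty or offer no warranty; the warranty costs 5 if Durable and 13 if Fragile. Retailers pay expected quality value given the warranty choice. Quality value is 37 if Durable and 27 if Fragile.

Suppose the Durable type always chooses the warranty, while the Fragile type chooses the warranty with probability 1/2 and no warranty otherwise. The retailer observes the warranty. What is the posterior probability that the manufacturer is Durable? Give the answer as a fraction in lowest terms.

18/19

P(the warranty) = (9/10)·1 + (1/10)·(1/2) = 19/20.
By Bayes' rule, P(Durable | the warranty) = (9/10) / (19/20) = 18/19.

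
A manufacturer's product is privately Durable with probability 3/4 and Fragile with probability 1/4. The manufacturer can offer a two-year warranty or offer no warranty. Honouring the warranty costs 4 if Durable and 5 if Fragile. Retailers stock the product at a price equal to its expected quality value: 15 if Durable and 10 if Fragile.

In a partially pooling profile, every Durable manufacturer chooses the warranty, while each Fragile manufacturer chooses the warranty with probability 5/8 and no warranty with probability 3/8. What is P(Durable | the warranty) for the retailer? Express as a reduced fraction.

P(the warranty) = (3/4)·1 + (1/4)·(5/8) = 29/32.
By Bayes' rule, P(Durable | the warranty) = (3/4) / (29/32) = 24/29.

24/29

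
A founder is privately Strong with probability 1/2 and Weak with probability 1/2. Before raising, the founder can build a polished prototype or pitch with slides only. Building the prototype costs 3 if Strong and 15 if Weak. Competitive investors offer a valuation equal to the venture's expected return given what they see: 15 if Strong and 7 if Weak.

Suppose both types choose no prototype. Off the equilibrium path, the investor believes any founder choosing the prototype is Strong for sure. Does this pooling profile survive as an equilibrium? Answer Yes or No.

No

On path, the investor holds the prior and pays 1/2·15 + 1/2·7 = 11. Off path (the prototype), believing Strong, it pays 15.
Strong: no prototype nets 11; the prototype nets 15 − 3 = 12. Strong would deviate.
Weak: no prototype nets 11; the prototype nets 15 − 15 = 0. Weak stays.
A type deviates, so pooling fails.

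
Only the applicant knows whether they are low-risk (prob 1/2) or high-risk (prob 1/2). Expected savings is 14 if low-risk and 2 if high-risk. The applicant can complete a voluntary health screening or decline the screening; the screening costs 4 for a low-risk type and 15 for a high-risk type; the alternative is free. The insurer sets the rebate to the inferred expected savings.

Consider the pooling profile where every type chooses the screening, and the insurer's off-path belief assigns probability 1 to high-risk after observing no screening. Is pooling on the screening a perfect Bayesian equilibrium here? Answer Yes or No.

On path, the insurer holds the prior and pays 1/2·14 + 1/2·2 = 8. Off path (no screening), believing high-risk, it pays 2.
low-risk: the screening nets 8 − 4 = 4; no screening nets 2. low-risk stays.
high-risk: the screening nets 8 − 15 = -7; no screening nets 2. high-risk would deviate.
A type deviates, so pooling fails.

No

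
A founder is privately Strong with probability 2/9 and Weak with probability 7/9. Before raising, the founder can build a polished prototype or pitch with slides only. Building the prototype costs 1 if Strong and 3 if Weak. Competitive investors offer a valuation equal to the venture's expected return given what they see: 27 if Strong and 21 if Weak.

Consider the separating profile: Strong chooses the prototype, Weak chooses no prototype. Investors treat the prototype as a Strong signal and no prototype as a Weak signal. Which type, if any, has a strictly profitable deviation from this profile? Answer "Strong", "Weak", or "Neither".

The prototype pays 27; no prototype pays 21.
Strong: assigned the prototype, nets 27 − 1 = 26; deviating to no prototype nets 21.
Weak: assigned no prototype, nets 21; deviating to the prototype nets 27 − 3 = 24.
The Weak type gains 3 by deviating.

Weak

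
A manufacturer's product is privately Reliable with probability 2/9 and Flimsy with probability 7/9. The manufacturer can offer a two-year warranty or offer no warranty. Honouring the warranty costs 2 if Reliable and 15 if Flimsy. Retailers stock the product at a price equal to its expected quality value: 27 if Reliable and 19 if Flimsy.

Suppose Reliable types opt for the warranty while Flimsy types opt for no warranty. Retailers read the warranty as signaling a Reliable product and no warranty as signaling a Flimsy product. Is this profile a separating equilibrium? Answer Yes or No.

Yes

Under these beliefs, the warranty earns price 27 and no warranty earns price 19.
Reliable: the warranty nets 27 − 2 = 25; no warranty nets 19. Reliable prefers the warranty.
Flimsy: the warranty nets 27 − 15 = 12; no warranty nets 19. Flimsy prefers no warranty.
Neither type deviates, so the separating profile is an equilibrium.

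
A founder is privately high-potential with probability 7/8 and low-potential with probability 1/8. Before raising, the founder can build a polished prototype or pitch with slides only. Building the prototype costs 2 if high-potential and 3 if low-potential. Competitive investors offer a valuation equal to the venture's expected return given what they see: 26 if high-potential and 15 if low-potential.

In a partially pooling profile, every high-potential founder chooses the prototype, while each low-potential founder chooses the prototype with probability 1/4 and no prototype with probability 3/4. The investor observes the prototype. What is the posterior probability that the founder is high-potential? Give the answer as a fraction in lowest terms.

28/29

P(the prototype) = (7/8)·1 + (1/8)·(1/4) = 29/32.
By Bayes' rule, P(high-potential | the prototype) = (7/8) / (29/32) = 28/29.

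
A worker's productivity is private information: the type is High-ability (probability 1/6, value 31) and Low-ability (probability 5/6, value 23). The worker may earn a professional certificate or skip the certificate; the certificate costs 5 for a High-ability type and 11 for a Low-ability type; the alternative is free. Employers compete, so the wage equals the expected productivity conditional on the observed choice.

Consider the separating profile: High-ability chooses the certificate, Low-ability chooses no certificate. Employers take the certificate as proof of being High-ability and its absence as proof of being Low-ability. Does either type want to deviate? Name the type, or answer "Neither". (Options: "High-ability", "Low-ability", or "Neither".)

Neither

The certificate pays 31; no certificate pays 23.
High-ability: assigned the certificate, nets 31 − 5 = 26; deviating to no certificate nets 23.
Low-ability: assigned no certificate, nets 23; deviating to the certificate nets 31 − 11 = 20.
Both types strictly prefer their assigned action; no profitable deviation.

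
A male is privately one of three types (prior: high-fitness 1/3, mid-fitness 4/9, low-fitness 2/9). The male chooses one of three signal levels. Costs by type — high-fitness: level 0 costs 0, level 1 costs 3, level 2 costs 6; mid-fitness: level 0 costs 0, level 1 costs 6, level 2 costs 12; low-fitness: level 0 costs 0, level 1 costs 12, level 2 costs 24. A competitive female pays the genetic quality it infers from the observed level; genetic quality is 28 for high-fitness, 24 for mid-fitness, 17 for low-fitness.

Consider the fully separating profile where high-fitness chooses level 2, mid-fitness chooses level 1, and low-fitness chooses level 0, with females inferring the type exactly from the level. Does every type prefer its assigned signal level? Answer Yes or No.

Separating mating payoffs: level 2 → 28, level 1 → 24, level 0 → 17.
high-fitness (assigned level 2): level 0: 17 − 0 = 17; level 1: 24 − 3 = 21; level 2: 28 − 6 = 22. high-fitness stays.
mid-fitness (assigned level 1): level 0: 17 − 0 = 17; level 1: 24 − 6 = 18; level 2: 28 − 12 = 16. mid-fitness stays.
low-fitness (assigned level 0): level 0: 17 − 0 = 17; level 1: 24 − 12 = 12; level 2: 28 − 24 = 4. low-fitness stays.
Every type prefers its assigned level; separation holds.

Yes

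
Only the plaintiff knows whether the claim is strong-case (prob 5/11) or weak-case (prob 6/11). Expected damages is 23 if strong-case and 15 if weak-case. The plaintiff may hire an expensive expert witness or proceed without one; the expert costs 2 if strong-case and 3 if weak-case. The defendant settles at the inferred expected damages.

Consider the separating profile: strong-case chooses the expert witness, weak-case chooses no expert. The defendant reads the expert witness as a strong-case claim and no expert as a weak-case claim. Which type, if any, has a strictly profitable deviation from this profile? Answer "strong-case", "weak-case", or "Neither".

weak-case

The expert witness pays 23; no expert pays 15.
strong-case: assigned the expert witness, nets 23 − 2 = 21; deviating to no expert nets 15.
weak-case: assigned no expert, nets 15; deviating to the expert witness nets 23 − 3 = 20.
The weak-case type gains 5 by deviating.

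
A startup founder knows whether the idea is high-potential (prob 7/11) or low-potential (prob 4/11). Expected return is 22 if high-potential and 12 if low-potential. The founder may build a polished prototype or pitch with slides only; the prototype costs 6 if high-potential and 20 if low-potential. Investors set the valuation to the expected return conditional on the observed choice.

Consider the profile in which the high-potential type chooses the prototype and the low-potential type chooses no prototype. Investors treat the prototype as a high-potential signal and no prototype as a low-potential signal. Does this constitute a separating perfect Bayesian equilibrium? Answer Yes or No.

Under these beliefs, the prototype earns valuation 22 and no prototype earns valuation 12.
high-potential: the prototype nets 22 − 6 = 16; no prototype nets 12. high-potential prefers the prototype.
low-potential: the prototype nets 22 − 20 = 2; no prototype nets 12. low-potential prefers no prototype.
Neither type deviates, so the separating profile is an equilibrium.

Yes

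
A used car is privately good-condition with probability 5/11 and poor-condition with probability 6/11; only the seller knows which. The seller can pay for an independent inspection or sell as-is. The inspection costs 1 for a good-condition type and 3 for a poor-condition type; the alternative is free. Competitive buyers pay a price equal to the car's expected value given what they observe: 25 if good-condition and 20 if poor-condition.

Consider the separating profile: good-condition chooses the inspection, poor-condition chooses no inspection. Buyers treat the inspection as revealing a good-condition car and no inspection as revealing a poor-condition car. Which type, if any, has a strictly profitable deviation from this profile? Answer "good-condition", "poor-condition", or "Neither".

poor-condition

The inspection pays 25; no inspection pays 20.
good-condition: assigned the inspection, nets 25 − 1 = 24; deviating to no inspection nets 20.
poor-condition: assigned no inspection, nets 20; deviating to the inspection nets 25 − 3 = 22.
The poor-condition type gains 2 by deviating.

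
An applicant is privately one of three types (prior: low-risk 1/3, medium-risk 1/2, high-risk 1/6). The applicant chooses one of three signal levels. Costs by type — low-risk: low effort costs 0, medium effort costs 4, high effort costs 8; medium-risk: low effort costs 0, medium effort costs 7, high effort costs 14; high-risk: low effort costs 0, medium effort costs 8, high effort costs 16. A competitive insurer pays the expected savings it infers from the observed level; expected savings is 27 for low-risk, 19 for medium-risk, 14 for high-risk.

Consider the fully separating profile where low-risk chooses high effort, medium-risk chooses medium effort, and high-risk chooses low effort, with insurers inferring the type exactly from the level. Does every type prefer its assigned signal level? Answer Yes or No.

Separating rebates: high effort → 27, medium effort → 19, low effort → 14.
low-risk (assigned high effort): low effort: 14 − 0 = 14; medium effort: 19 − 4 = 15; high effort: 27 − 8 = 19. low-risk stays.
medium-risk (assigned medium effort): low effort: 14 − 0 = 14; medium effort: 19 − 7 = 12; high effort: 27 − 14 = 13. medium-risk prefers low effort.
high-risk (assigned low effort): low effort: 14 − 0 = 14; medium effort: 19 − 8 = 11; high effort: 27 − 16 = 11. high-risk stays.
At least one type deviates; the separating profile fails.

No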